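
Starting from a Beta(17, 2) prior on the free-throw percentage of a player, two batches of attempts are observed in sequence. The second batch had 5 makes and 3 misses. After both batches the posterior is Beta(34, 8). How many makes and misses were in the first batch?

12 makes and 3 misses

Because Beta–binomial updating is additive in the counts, the combined data contributed (α_post−α_prior, β_post−β_prior) successes and failures.
Total across both batches: 34−17=17 makes, 8−2=6 misses.
Subtract the second batch: 17−5=12 makes and 6−3=3 misses.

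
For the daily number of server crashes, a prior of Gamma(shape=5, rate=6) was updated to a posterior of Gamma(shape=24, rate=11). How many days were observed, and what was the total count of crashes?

A Gamma(α, β) prior (rate parametrization) on a Poisson rate with n observations summing to S gives posterior Gamma(α+S, β+n).
Matching: Σxᵢ = 24 − 5 = 19 and n = 11 − 6 = 5.

n = 5 days with total 19 crashes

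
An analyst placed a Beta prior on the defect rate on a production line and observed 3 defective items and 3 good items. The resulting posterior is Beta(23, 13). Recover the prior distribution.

Beta is conjugate to the binomial likelihood: posterior = Beta(α+s, β+f).
Subtract the data counts: 23−3=20, 13−3=10.

Beta(20, 10)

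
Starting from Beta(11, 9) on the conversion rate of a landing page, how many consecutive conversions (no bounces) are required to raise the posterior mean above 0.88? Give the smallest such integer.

k = 56

After k conversions and 0 bounces the posterior is Beta(11+k, 9), with mean (11+k)/(11+9+k).
Set (11+k)/(20+k) > 0.88 and solve: k > (0.88·20 − 11)/(1 − 0.88) = 55.000.
The smallest integer exceeding 55.000 is 56, and checking k=56: (67)/(76) = 0.8816 > 0.88.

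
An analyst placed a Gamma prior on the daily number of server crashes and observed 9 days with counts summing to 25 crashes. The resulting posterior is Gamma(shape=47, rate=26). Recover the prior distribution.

Gamma–Poisson conjugacy: posterior shape = α + Σxᵢ, posterior rate = β + n.
So α = 47 − 25 = 22 and β = 26 − 9 = 17.

Gamma(shape=22, rate=17)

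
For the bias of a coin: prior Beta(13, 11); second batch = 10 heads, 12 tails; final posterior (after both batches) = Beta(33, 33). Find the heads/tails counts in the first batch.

Sequential conjugate updates are equivalent to a single update on the pooled data, so total successes = posterior α − prior α and total failures = posterior β − prior β.
Total across both batches: 33−13=20 heads, 33−11=22 tails.
Subtract the second batch: 20−10=10 heads and 22−12=10 tails.

10 heads and 10 tails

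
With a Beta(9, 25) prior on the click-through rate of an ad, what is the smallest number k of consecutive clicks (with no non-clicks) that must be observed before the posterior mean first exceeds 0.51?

k = 18

After k clicks and 0 non-clicks the posterior is Beta(9+k, 25), with mean (9+k)/(9+25+k).
Set (9+k)/(34+k) > 0.51 and solve: k > (0.51·34 − 9)/(1 − 0.51) = 17.020.
The smallest integer exceeding 17.020 is 18, and checking k=18: (27)/(52) = 0.5192 > 0.51.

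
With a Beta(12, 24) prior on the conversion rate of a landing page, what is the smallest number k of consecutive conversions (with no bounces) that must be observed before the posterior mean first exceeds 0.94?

k = 365

After k conversions and 0 bounces the posterior is Beta(12+k, 24), with mean (12+k)/(12+24+k).
Set (12+k)/(36+k) > 0.94 and solve: k > (0.94·36 − 12)/(1 − 0.94) = 364.000.
The smallest integer exceeding 364.000 is 365.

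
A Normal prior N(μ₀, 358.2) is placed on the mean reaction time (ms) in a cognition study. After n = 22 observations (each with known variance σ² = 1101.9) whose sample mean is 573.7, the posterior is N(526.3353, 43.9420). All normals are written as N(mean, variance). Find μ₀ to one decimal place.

μ₀ = 187.6

The posterior mean is a precision-weighted average: μ_n = (τ₀μ₀ + τ_data·x̄)/(τ₀+τ_data), with τ₀=1/σ₀² and τ_data=n/σ².
Here τ₀ = 1/358.2 = 0.002792 and τ_data = 22/1101.9 = 0.019966, so τ_n = 0.022758.
Rearranging for μ₀: μ₀ = (μ_n·τ_n − τ_data·x̄)/τ₀ = (526.3353·0.022758 − 0.019966·573.7) / 0.002792 = 0.523845/0.002792 ≈ 187.6.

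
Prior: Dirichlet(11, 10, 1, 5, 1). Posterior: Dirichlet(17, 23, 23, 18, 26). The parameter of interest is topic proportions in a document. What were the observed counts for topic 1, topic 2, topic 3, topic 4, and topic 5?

For a Dirichlet(α) prior with multinomial counts c, the posterior is Dirichlet(α + c) componentwise.
Counts are posterior − prior componentwise: 17−11=6, 23−10=13, 23−1=22, 18−5=13, 26−1=25.

counts (6, 13, 22, 13, 25)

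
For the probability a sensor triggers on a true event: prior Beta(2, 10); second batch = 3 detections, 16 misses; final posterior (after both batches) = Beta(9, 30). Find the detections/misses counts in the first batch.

Sequential conjugate updates are equivalent to a single update on the pooled data, so total successes = posterior α − prior α and total failures = posterior β − prior β.
Total across both batches: 9−2=7 detections, 30−10=20 misses.
Subtract the second batch: 7−3=4 detections and 20−16=4 misses.

4 detections and 4 misses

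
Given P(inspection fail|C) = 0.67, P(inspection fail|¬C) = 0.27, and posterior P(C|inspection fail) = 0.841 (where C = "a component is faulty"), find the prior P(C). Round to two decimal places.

In odds form, posterior odds = prior odds × likelihood ratio, so prior odds = posterior odds ÷ LR.
Posterior odds = 0.841/(1−0.841) = 5.2893. LR = 0.67/0.27 = 2.4815.
Prior odds = 5.2893/2.4815 = 2.1315, so P(C) = 2.1315/(1+2.1315) ≈ 0.68.

P(C) = 0.68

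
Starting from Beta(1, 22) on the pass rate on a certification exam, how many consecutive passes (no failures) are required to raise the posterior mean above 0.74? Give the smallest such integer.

k = 62

After k passes and 0 failures the posterior is Beta(1+k, 22), with mean (1+k)/(1+22+k).
Set (1+k)/(23+k) > 0.74 and solve: k > (0.74·23 − 1)/(1 − 0.74) = 61.615.
The smallest integer exceeding 61.615 is 62.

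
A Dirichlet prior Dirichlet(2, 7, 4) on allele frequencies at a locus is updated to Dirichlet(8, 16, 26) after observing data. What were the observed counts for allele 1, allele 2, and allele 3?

counts (6, 9, 22)

For a Dirichlet(α) prior with multinomial counts c, the posterior is Dirichlet(α + c) componentwise.
Counts are posterior − prior componentwise: 8−2=6, 16−7=9, 26−4=22.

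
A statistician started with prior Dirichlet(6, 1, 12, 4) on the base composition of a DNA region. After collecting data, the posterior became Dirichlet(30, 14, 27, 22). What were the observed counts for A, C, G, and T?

counts (24, 13, 15, 18)

For a Dirichlet(α) prior with multinomial counts c, the posterior is Dirichlet(α + c) componentwise.
Counts are posterior − prior componentwise: 30−6=24, 14−1=13, 27−12=15, 22−4=18.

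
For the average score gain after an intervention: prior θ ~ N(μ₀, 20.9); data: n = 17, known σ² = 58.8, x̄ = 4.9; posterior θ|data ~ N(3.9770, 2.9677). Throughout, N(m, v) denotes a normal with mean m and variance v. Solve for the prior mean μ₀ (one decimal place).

The posterior mean is a precision-weighted average: μ_n = (τ₀μ₀ + τ_data·x̄)/(τ₀+τ_data), with τ₀=1/σ₀² and τ_data=n/σ².
Here τ₀ = 1/20.9 = 0.047847 and τ_data = 17/58.8 = 0.289116, so τ_n = 0.336963.
Rearranging for μ₀: μ₀ = (μ_n·τ_n − τ_data·x̄)/τ₀ = (3.9770·0.336963 − 0.289116·4.9) / 0.047847 = -0.076567/0.047847 ≈ -1.6.

μ₀ = -1.6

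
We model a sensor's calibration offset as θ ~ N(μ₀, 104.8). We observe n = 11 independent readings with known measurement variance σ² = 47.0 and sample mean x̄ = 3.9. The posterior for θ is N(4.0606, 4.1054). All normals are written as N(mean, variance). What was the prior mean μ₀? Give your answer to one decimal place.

μ₀ = 8.0

The posterior mean is a precision-weighted average: μ_n = (τ₀μ₀ + τ_data·x̄)/(τ₀+τ_data), with τ₀=1/σ₀² and τ_data=n/σ².
Here τ₀ = 1/104.8 = 0.009542 and τ_data = 11/47.0 = 0.234043, so τ_n = 0.243585.
Rearranging for μ₀: μ₀ = (μ_n·τ_n − τ_data·x̄)/τ₀ = (4.0606·0.243585 − 0.234043·3.9) / 0.009542 = 0.076334/0.009542 ≈ 8.0.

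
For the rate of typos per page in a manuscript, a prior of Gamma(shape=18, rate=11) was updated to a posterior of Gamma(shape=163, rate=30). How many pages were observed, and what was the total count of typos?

n = 19 pages with total 145 typos

A Gamma(α, β) prior (rate parametrization) on a Poisson rate with n observations summing to S gives posterior Gamma(α+S, β+n).
Matching: Σxᵢ = 163 − 18 = 145 and n = 30 − 11 = 19.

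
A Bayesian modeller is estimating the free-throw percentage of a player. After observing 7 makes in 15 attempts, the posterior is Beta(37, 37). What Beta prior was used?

Beta(30, 29)

Beta is conjugate to the binomial likelihood: posterior = Beta(a+s, b+f).
Subtract the data counts: 37−7=30, 37−8=29.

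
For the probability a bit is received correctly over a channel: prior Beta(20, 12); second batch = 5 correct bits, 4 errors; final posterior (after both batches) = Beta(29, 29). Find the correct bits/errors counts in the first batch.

4 correct bits and 13 errors

Sequential conjugate updates are equivalent to a single update on the pooled data, so total successes = posterior α − prior α and total failures = posterior β − prior β.
Total across both batches: 29−20=9 correct bits, 29−12=17 errors.
Subtract the second batch: 9−5=4 correct bits and 17−4=13 errors.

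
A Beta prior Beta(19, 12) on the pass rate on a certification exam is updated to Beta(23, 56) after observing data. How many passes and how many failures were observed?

Under Beta–binomial conjugacy the posterior parameters are (a+s, b+f).
So s = 23 − 19 = 4 and f = 56 − 12 = 44.

4 passes and 44 failures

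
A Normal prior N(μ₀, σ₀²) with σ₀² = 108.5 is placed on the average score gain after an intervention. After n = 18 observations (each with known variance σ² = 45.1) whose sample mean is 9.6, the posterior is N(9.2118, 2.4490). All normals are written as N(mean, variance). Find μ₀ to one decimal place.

With known observation variance, the Normal–Normal posterior has precision τ_n = τ₀ + n/σ² and mean μ_n = (τ₀μ₀ + (n/σ²)x̄)/τ_n.
Here τ₀ = 1/108.5 = 0.009217 and τ_data = 18/45.1 = 0.399113, so τ_n = 0.408330.
Rearranging for μ₀: μ₀ = (μ_n·τ_n − τ_data·x̄)/τ₀ = (9.2118·0.408330 − 0.399113·9.6) / 0.009217 = -0.070031/0.009217 ≈ -7.6.

μ₀ = -7.6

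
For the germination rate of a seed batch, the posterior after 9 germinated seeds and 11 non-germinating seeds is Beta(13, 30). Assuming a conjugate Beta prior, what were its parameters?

A Beta(a, b) prior with s successes and f failures in binomial data gives a Beta(a+s, b+f) posterior.
So a = 13 − 9 = 4 and b = 30 − 11 = 19.

Beta(4, 19)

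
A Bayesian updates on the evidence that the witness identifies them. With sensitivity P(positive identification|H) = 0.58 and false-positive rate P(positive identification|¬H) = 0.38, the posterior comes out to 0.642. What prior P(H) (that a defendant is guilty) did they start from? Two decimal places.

P(H) = 0.54

Bayes' rule in odds form gives O(H|E) = O(H)·[P(E|H)/P(E|¬H)], hence O(H) = O(H|E)/LR.
Posterior odds = 0.642/(1−0.642) = 1.7933. LR = 0.58/0.38 = 1.5263.
Prior odds = 1.7933/1.5263 = 1.1749, so P(H) = 1.1749/(1+1.1749) ≈ 0.54.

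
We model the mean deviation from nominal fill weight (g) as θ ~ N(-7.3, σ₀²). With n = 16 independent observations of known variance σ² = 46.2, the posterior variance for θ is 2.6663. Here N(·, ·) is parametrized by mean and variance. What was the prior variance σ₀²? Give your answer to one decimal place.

For the Normal–Normal model with known σ², precisions add: τ_n = τ₀ + n/σ².
So 1/σ₀² = 1/2.6663 − 16/46.2 = 0.375052 − 0.346320 = 0.028732.
Hence σ₀² = 1/0.028732 ≈ 34.8.

σ₀² = 34.8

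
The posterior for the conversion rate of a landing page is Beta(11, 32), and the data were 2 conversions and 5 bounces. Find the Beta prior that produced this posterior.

Under Beta–binomial conjugacy the posterior parameters are (α+s, β+f).
Subtract the data counts: 11−2=9, 32−5=27.

Beta(9, 27)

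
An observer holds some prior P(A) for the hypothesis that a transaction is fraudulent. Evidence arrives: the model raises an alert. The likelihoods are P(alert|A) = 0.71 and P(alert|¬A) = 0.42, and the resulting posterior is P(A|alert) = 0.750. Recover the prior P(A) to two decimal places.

In odds form, posterior odds = prior odds × likelihood ratio, so prior odds = posterior odds ÷ LR.
Posterior odds = 0.750/(1−0.750) = 3.0000. LR = 0.71/0.42 = 1.6905.
Prior odds = 3.0000/1.6905 = 1.7746, so P(A) = 1.7746/(1+1.7746) ≈ 0.64.

P(A) = 0.64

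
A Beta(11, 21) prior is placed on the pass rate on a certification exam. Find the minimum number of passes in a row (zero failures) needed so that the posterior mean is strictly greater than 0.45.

k = 7

After k passes and 0 failures the posterior is Beta(11+k, 21), with mean (11+k)/(11+21+k).
Set (11+k)/(32+k) > 0.45 and solve: k > (0.45·32 − 11)/(1 − 0.45) = 6.182.
The smallest integer exceeding 6.182 is 7.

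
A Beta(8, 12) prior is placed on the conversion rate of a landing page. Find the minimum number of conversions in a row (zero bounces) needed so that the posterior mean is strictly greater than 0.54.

After k conversions and 0 bounces the posterior is Beta(8+k, 12), with mean (8+k)/(8+12+k).
Set (8+k)/(20+k) > 0.54 and solve: k > (0.54·20 − 8)/(1 − 0.54) = 6.087.
The smallest integer exceeding 6.087 is 7.

k = 7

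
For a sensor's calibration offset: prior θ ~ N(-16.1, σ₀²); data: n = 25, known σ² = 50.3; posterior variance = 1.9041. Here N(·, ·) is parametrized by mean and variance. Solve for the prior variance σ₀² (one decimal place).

σ₀² = 35.5

Posterior precision equals prior precision plus data precision: 1/σ_n² = 1/σ₀² + n/σ².
So 1/σ₀² = 1/1.9041 − 25/50.3 = 0.525183 − 0.497018 = 0.028165.
Hence σ₀² = 1/0.028165 ≈ 35.5.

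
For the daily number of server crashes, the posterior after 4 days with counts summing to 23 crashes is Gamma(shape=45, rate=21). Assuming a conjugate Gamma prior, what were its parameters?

A Gamma(α, β) prior (rate parametrization) on a Poisson rate with n observations summing to S gives posterior Gamma(α+S, β+n).
So α = 45 − 23 = 22 and β = 21 − 4 = 17.

Gamma(shape=22, rate=17)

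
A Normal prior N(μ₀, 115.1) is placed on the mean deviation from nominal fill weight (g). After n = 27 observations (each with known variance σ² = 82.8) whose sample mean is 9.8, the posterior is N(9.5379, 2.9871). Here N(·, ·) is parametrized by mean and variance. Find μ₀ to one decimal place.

With known observation variance, the Normal–Normal posterior has precision τ_n = τ₀ + n/σ² and mean μ_n = (τ₀μ₀ + (n/σ²)x̄)/τ_n.
Here τ₀ = 1/115.1 = 0.008688 and τ_data = 27/82.8 = 0.326087, so τ_n = 0.334775.
Rearranging for μ₀: μ₀ = (μ_n·τ_n − τ_data·x̄)/τ₀ = (9.5379·0.334775 − 0.326087·9.8) / 0.008688 = -0.002602/0.008688 ≈ -0.3.

μ₀ = -0.3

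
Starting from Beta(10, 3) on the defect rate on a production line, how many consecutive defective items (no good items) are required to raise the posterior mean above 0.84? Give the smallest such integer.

k = 6

After k defective items and 0 good items the posterior is Beta(10+k, 3), with mean (10+k)/(10+3+k).
Set (10+k)/(13+k) > 0.84 and solve: k > (0.84·13 − 10)/(1 − 0.84) = 5.750.
The smallest integer exceeding 5.750 is 6, and checking k=6: (16)/(19) = 0.8421 > 0.84.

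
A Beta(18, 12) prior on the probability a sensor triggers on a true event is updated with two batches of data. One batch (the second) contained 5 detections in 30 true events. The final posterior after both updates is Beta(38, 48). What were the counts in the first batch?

Sequential conjugate updates are equivalent to a single update on the pooled data, so total successes = posterior α − prior α and total failures = posterior β − prior β.
Total across both batches: 38−18=20 detections, 48−12=36 misses.
Subtract the second batch: 20−5=15 detections and 36−25=11 misses.

15 detections and 11 misses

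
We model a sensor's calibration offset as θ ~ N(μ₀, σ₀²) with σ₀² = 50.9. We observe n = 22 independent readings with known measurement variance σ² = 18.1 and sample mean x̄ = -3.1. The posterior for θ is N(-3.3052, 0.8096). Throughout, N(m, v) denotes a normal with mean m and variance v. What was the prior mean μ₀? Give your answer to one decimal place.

With known observation variance, the Normal–Normal posterior has precision τ_n = τ₀ + n/σ² and mean μ_n = (τ₀μ₀ + (n/σ²)x̄)/τ_n.
Here τ₀ = 1/50.9 = 0.019646 and τ_data = 22/18.1 = 1.215470, so τ_n = 1.235116.
Rearranging for μ₀: μ₀ = (μ_n·τ_n − τ_data·x̄)/τ₀ = (-3.3052·1.235116 − 1.215470·-3.1) / 0.019646 = -0.314348/0.019646 ≈ -16.0.

μ₀ = -16.0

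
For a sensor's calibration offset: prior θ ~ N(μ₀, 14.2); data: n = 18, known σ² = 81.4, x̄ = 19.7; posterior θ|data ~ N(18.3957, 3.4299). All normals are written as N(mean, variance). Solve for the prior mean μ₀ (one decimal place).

μ₀ = 14.3

The posterior mean is a precision-weighted average: μ_n = (τ₀μ₀ + τ_data·x̄)/(τ₀+τ_data), with τ₀=1/σ₀² and τ_data=n/σ².
Here τ₀ = 1/14.2 = 0.070423 and τ_data = 18/81.4 = 0.221130, so τ_n = 0.291553.
Rearranging for μ₀: μ₀ = (μ_n·τ_n − τ_data·x̄)/τ₀ = (18.3957·0.291553 − 0.221130·19.7) / 0.070423 = 1.007061/0.070423 ≈ 14.3.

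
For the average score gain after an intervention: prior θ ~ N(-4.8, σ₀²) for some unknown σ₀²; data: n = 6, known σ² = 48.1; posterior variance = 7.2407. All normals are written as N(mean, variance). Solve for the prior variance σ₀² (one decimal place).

σ₀² = 74.8

For the Normal–Normal model with known σ², precisions add: τ_n = τ₀ + n/σ².
So 1/σ₀² = 1/7.2407 − 6/48.1 = 0.138108 − 0.124740 = 0.013368.
Hence σ₀² = 1/0.013368 ≈ 74.8.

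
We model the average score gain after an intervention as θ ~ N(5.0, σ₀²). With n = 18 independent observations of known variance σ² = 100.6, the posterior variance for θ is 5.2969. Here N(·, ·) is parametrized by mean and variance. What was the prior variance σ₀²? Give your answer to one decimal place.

For the Normal–Normal model with known σ², precisions add: τ_n = τ₀ + n/σ².
So 1/σ₀² = 1/5.2969 − 18/100.6 = 0.188790 − 0.178926 = 0.009864.
Hence σ₀² = 1/0.009864 ≈ 101.4.

σ₀² = 101.4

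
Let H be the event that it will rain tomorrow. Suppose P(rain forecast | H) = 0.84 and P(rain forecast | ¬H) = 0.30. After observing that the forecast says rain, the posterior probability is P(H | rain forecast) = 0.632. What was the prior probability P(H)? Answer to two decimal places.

P(H) = 0.38

In odds form, posterior odds = prior odds × likelihood ratio, so prior odds = posterior odds ÷ LR.
Posterior odds = 0.632/(1−0.632) = 1.7174. LR = 0.84/0.30 = 2.8000.
Prior odds = 1.7174/2.8000 = 0.6134, so P(H) = 0.6134/(1+0.6134) ≈ 0.38.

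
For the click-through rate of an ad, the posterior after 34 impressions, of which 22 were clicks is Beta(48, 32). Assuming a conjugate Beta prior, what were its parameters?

A Beta(α, β) prior with s successes and f failures in binomial data gives a Beta(α+s, β+f) posterior.
Subtract the data counts: 48−22=26, 32−12=20.

Beta(26, 20)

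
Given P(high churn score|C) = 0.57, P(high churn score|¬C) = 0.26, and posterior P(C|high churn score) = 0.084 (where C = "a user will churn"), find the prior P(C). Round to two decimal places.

Bayes' rule in odds form gives O(C|E) = O(C)·[P(E|C)/P(E|¬C)], hence O(C) = O(C|E)/LR.
Posterior odds = 0.084/(1−0.084) = 0.0917. LR = 0.57/0.26 = 2.1923.
Prior odds = 0.0917/2.1923 = 0.0418, so P(C) = 0.0418/(1+0.0418) ≈ 0.04.

P(C) = 0.04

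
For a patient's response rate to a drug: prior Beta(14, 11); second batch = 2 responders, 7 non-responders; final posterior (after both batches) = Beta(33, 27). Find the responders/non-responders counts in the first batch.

Sequential conjugate updates are equivalent to a single update on the pooled data, so total successes = posterior α − prior α and total failures = posterior β − prior β.
Total across both batches: 33−14=19 responders, 27−11=16 non-responders.
Subtract the second batch: 19−2=17 responders and 16−7=9 non-responders.

17 responders and 9 non-responders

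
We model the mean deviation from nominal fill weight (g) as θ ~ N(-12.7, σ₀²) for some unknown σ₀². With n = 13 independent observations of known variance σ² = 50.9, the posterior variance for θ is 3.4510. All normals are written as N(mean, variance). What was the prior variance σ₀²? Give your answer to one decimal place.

Posterior precision equals prior precision plus data precision: 1/σ_n² = 1/σ₀² + n/σ².
So 1/σ₀² = 1/3.4510 − 13/50.9 = 0.289771 − 0.255403 = 0.034368.
Hence σ₀² = 1/0.034368 ≈ 29.1.

σ₀² = 29.1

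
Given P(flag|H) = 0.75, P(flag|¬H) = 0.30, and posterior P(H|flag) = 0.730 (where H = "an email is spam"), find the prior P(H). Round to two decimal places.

Bayes' rule in odds form gives O(H|E) = O(H)·[P(E|H)/P(E|¬H)], hence O(H) = O(H|E)/LR.
Posterior odds = 0.730/(1−0.730) = 2.7037. LR = 0.75/0.30 = 2.5000.
Prior odds = 2.7037/2.5000 = 1.0815, so P(H) = 1.0815/(1+1.0815) ≈ 0.52.

P(H) = 0.52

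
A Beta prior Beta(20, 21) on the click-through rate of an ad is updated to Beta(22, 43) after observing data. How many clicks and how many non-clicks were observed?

Under Beta–binomial conjugacy the posterior parameters are (a+s, b+f).
Match parameters: s=22−20=2, f=43−21=22.

2 clicks and 22 non-clicks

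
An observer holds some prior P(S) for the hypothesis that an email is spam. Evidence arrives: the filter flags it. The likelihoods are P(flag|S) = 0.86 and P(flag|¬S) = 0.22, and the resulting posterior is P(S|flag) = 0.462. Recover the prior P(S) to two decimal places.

P(S) = 0.18

Bayes' rule in odds form gives O(S|E) = O(S)·[P(E|S)/P(E|¬S)], hence O(S) = O(S|E)/LR.
Posterior odds = 0.462/(1−0.462) = 0.8587. LR = 0.86/0.22 = 3.9091.
Prior odds = 0.8587/3.9091 = 0.2197, so P(S) = 0.2197/(1+0.2197) ≈ 0.18.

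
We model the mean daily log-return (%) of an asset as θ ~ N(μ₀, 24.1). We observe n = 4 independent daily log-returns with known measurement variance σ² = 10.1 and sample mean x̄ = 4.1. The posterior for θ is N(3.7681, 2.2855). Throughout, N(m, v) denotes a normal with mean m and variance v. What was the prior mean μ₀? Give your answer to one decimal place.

The posterior mean is a precision-weighted average: μ_n = (τ₀μ₀ + τ_data·x̄)/(τ₀+τ_data), with τ₀=1/σ₀² and τ_data=n/σ².
Here τ₀ = 1/24.1 = 0.041494 and τ_data = 4/10.1 = 0.396040, so τ_n = 0.437534.
Rearranging for μ₀: μ₀ = (μ_n·τ_n − τ_data·x̄)/τ₀ = (3.7681·0.437534 − 0.396040·4.1) / 0.041494 = 0.024908/0.041494 ≈ 0.6.

μ₀ = 0.6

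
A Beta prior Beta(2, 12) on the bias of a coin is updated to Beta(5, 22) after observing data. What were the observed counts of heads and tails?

A Beta(a, b) prior with s successes and f failures in binomial data gives a Beta(a+s, b+f) posterior.
So s = 5 − 2 = 3 and f = 22 − 12 = 10.

3 heads and 10 tails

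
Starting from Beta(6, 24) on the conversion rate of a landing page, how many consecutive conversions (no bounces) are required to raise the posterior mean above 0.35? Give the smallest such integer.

After k conversions and 0 bounces the posterior is Beta(6+k, 24), with mean (6+k)/(6+24+k).
Set (6+k)/(30+k) > 0.35 and solve: k > (0.35·30 − 6)/(1 − 0.35) = 6.923.
The smallest integer exceeding 6.923 is 7, and checking k=7: (13)/(37) = 0.3514 > 0.35.

k = 7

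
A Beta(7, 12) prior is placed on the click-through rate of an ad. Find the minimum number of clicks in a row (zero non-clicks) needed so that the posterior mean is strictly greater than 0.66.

After k clicks and 0 non-clicks the posterior is Beta(7+k, 12), with mean (7+k)/(7+12+k).
Set (7+k)/(19+k) > 0.66 and solve: k > (0.66·19 − 7)/(1 − 0.66) = 16.294.
The smallest integer exceeding 16.294 is 17, and checking k=17: (24)/(36) = 0.6667 > 0.66.

k = 17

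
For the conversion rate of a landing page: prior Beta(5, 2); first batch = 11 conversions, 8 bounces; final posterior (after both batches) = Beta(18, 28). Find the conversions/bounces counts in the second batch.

2 conversions and 18 bounces

Sequential conjugate updates are equivalent to a single update on the pooled data, so total successes = posterior α − prior α and total failures = posterior β − prior β.
Total across both batches: 18−5=13 conversions, 28−2=26 bounces.
Subtract the first batch: 13−11=2 conversions and 26−8=18 bounces.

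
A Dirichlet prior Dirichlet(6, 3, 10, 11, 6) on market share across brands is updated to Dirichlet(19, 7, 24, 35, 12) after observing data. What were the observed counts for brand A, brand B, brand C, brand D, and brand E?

counts (13, 4, 14, 24, 6)

For a Dirichlet(α) prior with multinomial counts c, the posterior is Dirichlet(α + c) componentwise.
Counts are posterior − prior componentwise: 19−6=13, 7−3=4, 24−10=14, 35−11=24, 12−6=6.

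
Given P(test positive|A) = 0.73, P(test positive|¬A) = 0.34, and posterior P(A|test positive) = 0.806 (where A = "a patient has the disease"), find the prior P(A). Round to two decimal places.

In odds form, posterior odds = prior odds × likelihood ratio, so prior odds = posterior odds ÷ LR.
Posterior odds = 0.806/(1−0.806) = 4.1546. LR = 0.73/0.34 = 2.1471.
Prior odds = 4.1546/2.1471 = 1.9350, so P(A) = 1.9350/(1+1.9350) ≈ 0.66.

P(A) = 0.66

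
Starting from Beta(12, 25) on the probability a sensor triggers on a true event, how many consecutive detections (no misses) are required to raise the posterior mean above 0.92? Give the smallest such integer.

k = 276

After k detections and 0 misses the posterior is Beta(12+k, 25), with mean (12+k)/(12+25+k).
Set (12+k)/(37+k) > 0.92 and solve: k > (0.92·37 − 12)/(1 − 0.92) = 275.500.
The smallest integer exceeding 275.500 is 276, and checking k=276: (288)/(313) = 0.9201 > 0.92.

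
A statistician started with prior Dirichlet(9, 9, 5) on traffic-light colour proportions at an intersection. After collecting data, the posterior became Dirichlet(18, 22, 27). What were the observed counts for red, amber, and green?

counts (9, 13, 22)

For a Dirichlet(α) prior with multinomial counts c, the posterior is Dirichlet(α + c) componentwise.
Counts are posterior − prior componentwise: 18−9=9, 22−9=13, 27−5=22.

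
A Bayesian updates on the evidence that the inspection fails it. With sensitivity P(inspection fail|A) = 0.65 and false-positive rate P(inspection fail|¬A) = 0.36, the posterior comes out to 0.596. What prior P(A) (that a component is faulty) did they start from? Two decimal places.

In odds form, posterior odds = prior odds × likelihood ratio, so prior odds = posterior odds ÷ LR.
Posterior odds = 0.596/(1−0.596) = 1.4752. LR = 0.65/0.36 = 1.8056.
Prior odds = 1.4752/1.8056 = 0.8170, so P(A) = 0.8170/(1+0.8170) ≈ 0.45.

P(A) = 0.45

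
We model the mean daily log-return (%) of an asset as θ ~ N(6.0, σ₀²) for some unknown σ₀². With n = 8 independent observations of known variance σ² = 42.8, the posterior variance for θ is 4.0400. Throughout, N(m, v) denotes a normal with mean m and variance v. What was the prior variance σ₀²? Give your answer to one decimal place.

σ₀² = 16.5

Posterior precision equals prior precision plus data precision: 1/σ_n² = 1/σ₀² + n/σ².
So 1/σ₀² = 1/4.0400 − 8/42.8 = 0.247525 − 0.186916 = 0.060609.
Hence σ₀² = 1/0.060609 ≈ 16.5.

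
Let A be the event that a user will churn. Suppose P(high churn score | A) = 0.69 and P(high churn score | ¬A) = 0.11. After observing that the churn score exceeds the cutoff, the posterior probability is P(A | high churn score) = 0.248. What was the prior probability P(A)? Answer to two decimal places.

Bayes' rule in odds form gives O(A|E) = O(A)·[P(E|A)/P(E|¬A)], hence O(A) = O(A|E)/LR.
Posterior odds = 0.248/(1−0.248) = 0.3298. LR = 0.69/0.11 = 6.2727.
Prior odds = 0.3298/6.2727 = 0.0526, so P(A) = 0.0526/(1+0.0526) ≈ 0.05.

P(A) = 0.05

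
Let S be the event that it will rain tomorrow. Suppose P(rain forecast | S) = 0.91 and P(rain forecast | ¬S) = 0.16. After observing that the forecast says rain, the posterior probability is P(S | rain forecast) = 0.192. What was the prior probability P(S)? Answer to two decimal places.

Bayes' rule in odds form gives O(S|E) = O(S)·[P(E|S)/P(E|¬S)], hence O(S) = O(S|E)/LR.
Posterior odds = 0.192/(1−0.192) = 0.2376. LR = 0.91/0.16 = 5.6875.
Prior odds = 0.2376/5.6875 = 0.0418, so P(S) = 0.0418/(1+0.0418) ≈ 0.04.

P(S) = 0.04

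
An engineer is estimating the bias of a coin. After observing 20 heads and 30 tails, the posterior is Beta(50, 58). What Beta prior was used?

Beta(30, 28)

A Beta(α, β) prior with s successes and f failures in binomial data gives a Beta(α+s, β+f) posterior.
Subtract the data counts: 50−20=30, 58−30=28.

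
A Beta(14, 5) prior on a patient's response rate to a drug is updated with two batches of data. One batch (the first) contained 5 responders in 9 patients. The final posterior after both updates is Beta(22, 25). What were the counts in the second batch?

Because Beta–binomial updating is additive in the counts, the combined data contributed (α_post−α_prior, β_post−β_prior) successes and failures.
Total across both batches: 22−14=8 responders, 25−5=20 non-responders.
Subtract the first batch: 8−5=3 responders and 20−4=16 non-responders.

3 responders and 16 non-responders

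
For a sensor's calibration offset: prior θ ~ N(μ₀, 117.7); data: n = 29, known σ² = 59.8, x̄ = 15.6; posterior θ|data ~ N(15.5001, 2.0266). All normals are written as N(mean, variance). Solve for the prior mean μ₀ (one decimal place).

With known observation variance, the Normal–Normal posterior has precision τ_n = τ₀ + n/σ² and mean μ_n = (τ₀μ₀ + (n/σ²)x̄)/τ_n.
Here τ₀ = 1/117.7 = 0.008496 and τ_data = 29/59.8 = 0.484950, so τ_n = 0.493446.
Rearranging for μ₀: μ₀ = (μ_n·τ_n − τ_data·x̄)/τ₀ = (15.5001·0.493446 − 0.484950·15.6) / 0.008496 = 0.083242/0.008496 ≈ 9.8.

μ₀ = 9.8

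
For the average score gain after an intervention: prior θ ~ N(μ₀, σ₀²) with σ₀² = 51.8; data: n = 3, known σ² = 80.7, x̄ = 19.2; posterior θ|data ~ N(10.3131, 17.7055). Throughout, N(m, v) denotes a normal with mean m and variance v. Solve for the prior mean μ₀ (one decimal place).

With known observation variance, the Normal–Normal posterior has precision τ_n = τ₀ + n/σ² and mean μ_n = (τ₀μ₀ + (n/σ²)x̄)/τ_n.
Here τ₀ = 1/51.8 = 0.019305 and τ_data = 3/80.7 = 0.037175, so τ_n = 0.056480.
Rearranging for μ₀: μ₀ = (μ_n·τ_n − τ_data·x̄)/τ₀ = (10.3131·0.056480 − 0.037175·19.2) / 0.019305 = -0.131276/0.019305 ≈ -6.8.

μ₀ = -6.8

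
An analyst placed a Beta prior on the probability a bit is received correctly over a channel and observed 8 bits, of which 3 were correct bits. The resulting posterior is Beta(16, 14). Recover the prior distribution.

Under Beta–binomial conjugacy the posterior parameters are (a+s, b+f).
So a = 16 − 3 = 13 and b = 14 − 5 = 9.

Beta(13, 9)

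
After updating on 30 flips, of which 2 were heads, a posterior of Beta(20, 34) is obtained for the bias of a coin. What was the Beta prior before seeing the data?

Beta(18, 6)

Under Beta–binomial conjugacy the posterior parameters are (a+s, b+f).
Subtract the data counts: 20−2=18, 34−28=6.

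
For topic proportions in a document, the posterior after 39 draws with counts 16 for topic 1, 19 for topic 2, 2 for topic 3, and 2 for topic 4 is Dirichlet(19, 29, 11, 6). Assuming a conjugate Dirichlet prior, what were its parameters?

Dirichlet(3, 10, 9, 4)

For a Dirichlet(α) prior with multinomial counts c, the posterior is Dirichlet(α + c) componentwise.
Subtract each count from the matching posterior parameter: 19−16=3, 29−19=10, 11−2=9, 6−2=4.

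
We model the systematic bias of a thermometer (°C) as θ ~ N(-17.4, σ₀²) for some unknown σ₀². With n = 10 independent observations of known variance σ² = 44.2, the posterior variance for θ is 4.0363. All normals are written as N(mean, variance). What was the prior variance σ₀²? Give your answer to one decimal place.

Posterior precision equals prior precision plus data precision: 1/σ_n² = 1/σ₀² + n/σ².
So 1/σ₀² = 1/4.0363 − 10/44.2 = 0.247752 − 0.226244 = 0.021508.
Hence σ₀² = 1/0.021508 ≈ 46.5.

σ₀² = 46.5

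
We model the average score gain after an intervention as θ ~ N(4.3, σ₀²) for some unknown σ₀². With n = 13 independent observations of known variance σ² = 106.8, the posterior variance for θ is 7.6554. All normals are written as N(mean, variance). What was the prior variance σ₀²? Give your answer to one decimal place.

σ₀² = 112.3

Posterior precision equals prior precision plus data precision: 1/σ_n² = 1/σ₀² + n/σ².
So 1/σ₀² = 1/7.6554 − 13/106.8 = 0.130627 − 0.121723 = 0.008904.
Hence σ₀² = 1/0.008904 ≈ 112.3.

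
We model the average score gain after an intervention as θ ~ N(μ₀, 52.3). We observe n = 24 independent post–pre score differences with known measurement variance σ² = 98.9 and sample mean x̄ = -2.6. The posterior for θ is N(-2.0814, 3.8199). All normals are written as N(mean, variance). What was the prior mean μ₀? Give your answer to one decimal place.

μ₀ = 4.5

With known observation variance, the Normal–Normal posterior has precision τ_n = τ₀ + n/σ² and mean μ_n = (τ₀μ₀ + (n/σ²)x̄)/τ_n.
Here τ₀ = 1/52.3 = 0.019120 and τ_data = 24/98.9 = 0.242669, so τ_n = 0.261789.
Rearranging for μ₀: μ₀ = (μ_n·τ_n − τ_data·x̄)/τ₀ = (-2.0814·0.261789 − 0.242669·-2.6) / 0.019120 = 0.086052/0.019120 ≈ 4.5.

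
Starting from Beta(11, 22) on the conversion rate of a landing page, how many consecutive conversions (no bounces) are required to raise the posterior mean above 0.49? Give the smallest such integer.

k = 11

After k conversions and 0 bounces the posterior is Beta(11+k, 22), with mean (11+k)/(11+22+k).
Set (11+k)/(33+k) > 0.49 and solve: k > (0.49·33 − 11)/(1 − 0.49) = 10.137.
The smallest integer exceeding 10.137 is 11, and checking k=11: (22)/(44) = 0.5000 > 0.49.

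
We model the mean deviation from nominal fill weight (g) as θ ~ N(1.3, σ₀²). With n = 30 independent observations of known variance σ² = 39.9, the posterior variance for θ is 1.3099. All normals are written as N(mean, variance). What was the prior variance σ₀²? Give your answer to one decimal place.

σ₀² = 86.7

For the Normal–Normal model with known σ², precisions add: τ_n = τ₀ + n/σ².
So 1/σ₀² = 1/1.3099 − 30/39.9 = 0.763417 − 0.751880 = 0.011537.
Hence σ₀² = 1/0.011537 ≈ 86.7.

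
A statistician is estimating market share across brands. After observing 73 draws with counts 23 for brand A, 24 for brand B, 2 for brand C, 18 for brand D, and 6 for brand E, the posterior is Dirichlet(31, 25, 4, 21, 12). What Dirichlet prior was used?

Dirichlet(8, 1, 2, 3, 6)

For a Dirichlet(α) prior with multinomial counts c, the posterior is Dirichlet(α + c) componentwise.
Subtract each count from the matching posterior parameter: 31−23=8, 25−24=1, 4−2=2, 21−18=3, 12−6=6.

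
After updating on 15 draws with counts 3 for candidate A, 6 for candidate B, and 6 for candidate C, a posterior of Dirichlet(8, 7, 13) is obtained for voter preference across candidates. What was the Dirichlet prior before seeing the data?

Dirichlet(5, 1, 7)

For a Dirichlet(α) prior with multinomial counts c, the posterior is Dirichlet(α + c) componentwise.
Subtract each count from the matching posterior parameter: 8−3=5, 7−6=1, 13−6=7.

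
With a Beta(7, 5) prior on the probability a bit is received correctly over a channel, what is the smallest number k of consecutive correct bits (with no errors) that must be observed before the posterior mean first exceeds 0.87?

After k correct bits and 0 errors the posterior is Beta(7+k, 5), with mean (7+k)/(7+5+k).
Set (7+k)/(12+k) > 0.87 and solve: k > (0.87·12 − 7)/(1 − 0.87) = 26.462.
The smallest integer exceeding 26.462 is 27.

k = 27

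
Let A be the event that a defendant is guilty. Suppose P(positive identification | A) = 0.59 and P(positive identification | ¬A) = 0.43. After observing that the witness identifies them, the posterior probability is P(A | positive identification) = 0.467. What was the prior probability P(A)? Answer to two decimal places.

Bayes' rule in odds form gives O(A|E) = O(A)·[P(E|A)/P(E|¬A)], hence O(A) = O(A|E)/LR.
Posterior odds = 0.467/(1−0.467) = 0.8762. LR = 0.59/0.43 = 1.3721.
Prior odds = 0.8762/1.3721 = 0.6386, so P(A) = 0.6386/(1+0.6386) ≈ 0.39.

P(A) = 0.39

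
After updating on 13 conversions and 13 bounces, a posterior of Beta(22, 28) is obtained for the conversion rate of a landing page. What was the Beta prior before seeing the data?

Beta is conjugate to the binomial likelihood: posterior = Beta(α+s, β+f).
So α = 22 − 13 = 9 and β = 28 − 13 = 15.

Beta(9, 15)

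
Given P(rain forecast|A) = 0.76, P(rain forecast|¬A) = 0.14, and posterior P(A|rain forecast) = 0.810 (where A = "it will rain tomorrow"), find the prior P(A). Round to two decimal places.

P(A) = 0.44

In odds form, posterior odds = prior odds × likelihood ratio, so prior odds = posterior odds ÷ LR.
Posterior odds = 0.810/(1−0.810) = 4.2632. LR = 0.76/0.14 = 5.4286.
Prior odds = 4.2632/5.4286 = 0.7853, so P(A) = 0.7853/(1+0.7853) ≈ 0.44.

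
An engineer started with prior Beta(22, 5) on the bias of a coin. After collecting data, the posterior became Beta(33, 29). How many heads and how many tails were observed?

Beta is conjugate to the binomial likelihood: posterior = Beta(a+s, b+f).
So s = 33 − 22 = 11 and f = 29 − 5 = 24.

11 heads and 24 tails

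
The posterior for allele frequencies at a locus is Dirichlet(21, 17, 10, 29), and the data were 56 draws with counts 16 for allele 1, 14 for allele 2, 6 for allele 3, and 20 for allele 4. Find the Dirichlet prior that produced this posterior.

Dirichlet(5, 3, 4, 9)

For a Dirichlet(α) prior with multinomial counts c, the posterior is Dirichlet(α + c) componentwise.
Subtract each count from the matching posterior parameter: 21−16=5, 17−14=3, 10−6=4, 29−20=9.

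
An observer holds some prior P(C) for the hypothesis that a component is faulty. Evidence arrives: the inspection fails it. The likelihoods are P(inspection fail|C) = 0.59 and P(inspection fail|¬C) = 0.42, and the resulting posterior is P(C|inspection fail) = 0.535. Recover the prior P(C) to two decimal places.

P(C) = 0.45

Bayes' rule in odds form gives O(C|E) = O(C)·[P(E|C)/P(E|¬C)], hence O(C) = O(C|E)/LR.
Posterior odds = 0.535/(1−0.535) = 1.1505. LR = 0.59/0.42 = 1.4048.
Prior odds = 1.1505/1.4048 = 0.8190, so P(C) = 0.8190/(1+0.8190) ≈ 0.45.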